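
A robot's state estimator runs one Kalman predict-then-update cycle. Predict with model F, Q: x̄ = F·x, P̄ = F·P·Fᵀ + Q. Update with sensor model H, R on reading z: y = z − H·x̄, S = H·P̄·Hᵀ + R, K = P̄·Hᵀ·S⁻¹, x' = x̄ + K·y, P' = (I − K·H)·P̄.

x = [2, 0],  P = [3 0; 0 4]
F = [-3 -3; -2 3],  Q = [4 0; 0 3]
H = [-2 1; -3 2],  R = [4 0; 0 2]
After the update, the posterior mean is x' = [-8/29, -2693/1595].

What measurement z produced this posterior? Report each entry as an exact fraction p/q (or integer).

z = [-3, -2]

x̄ = F·x = [-6, -4]
P̄ = F·P·Fᵀ + Q = [67 -18; -18 51]
S = H·P̄·Hᵀ + R = [395 630; 630 1025]
K = P̄·Hᵀ·S⁻¹ = [-118/145 39/145; -1821/1595 1362/1595]
x' − x̄ = [166/29, 3687/1595] = K·y
y = (KᵀK)⁻¹·Kᵀ·(x' − x̄) = [-11, -12]
z = y + H·x̄ = [-11, -12] + [8, 10] = [-3, -2]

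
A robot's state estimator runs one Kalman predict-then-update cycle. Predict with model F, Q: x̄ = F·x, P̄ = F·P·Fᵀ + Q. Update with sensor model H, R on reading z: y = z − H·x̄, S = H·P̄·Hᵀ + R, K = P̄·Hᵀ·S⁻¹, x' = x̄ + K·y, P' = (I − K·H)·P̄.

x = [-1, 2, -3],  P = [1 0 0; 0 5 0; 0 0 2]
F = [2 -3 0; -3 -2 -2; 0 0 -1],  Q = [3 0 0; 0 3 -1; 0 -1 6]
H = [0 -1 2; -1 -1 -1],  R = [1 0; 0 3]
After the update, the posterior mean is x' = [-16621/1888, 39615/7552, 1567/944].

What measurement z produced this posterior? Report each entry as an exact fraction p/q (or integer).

x̄ = F·x = [-8, 5, 3]
P̄ = F·P·Fᵀ + Q = [52 24 0; 24 40 3; 0 3 8]
S = H·P̄·Hᵀ + R = [61 45; 45 157]
K = P̄·Hᵀ·S⁻¹ = [-87/1888 -889/1888; -2323/7552 -2557/7552; 317/944 -157/944]
x' − x̄ = [-1517/1888, 1855/7552, -1265/944] = K·y
y = (KᵀK)⁻¹·Kᵀ·(x' − x̄) = [-3, 2]
z = y + H·x̄ = [-3, 2] + [1, 0] = [-2, 2]

z = [-2, 2]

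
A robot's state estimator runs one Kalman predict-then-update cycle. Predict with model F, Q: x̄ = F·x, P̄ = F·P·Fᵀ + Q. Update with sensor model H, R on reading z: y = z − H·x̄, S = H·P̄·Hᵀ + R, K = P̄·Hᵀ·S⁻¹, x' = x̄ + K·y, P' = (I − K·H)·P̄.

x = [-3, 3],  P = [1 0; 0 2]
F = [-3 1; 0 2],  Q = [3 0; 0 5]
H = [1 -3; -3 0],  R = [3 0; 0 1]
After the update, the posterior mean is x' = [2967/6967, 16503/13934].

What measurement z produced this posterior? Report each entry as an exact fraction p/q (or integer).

x̄ = F·x = [12, 6]
P̄ = F·P·Fᵀ + Q = [14 4; 4 13]
S = H·P̄·Hᵀ + R = [110 -6; -6 127]
K = P̄·Hᵀ·S⁻¹ = [1/6967 -2304/6967; -4517/13934 -765/6967]
x' − x̄ = [-80637/6967, -67101/13934] = K·y
y = (KᵀK)⁻¹·Kᵀ·(x' − x̄) = [3, 35]
z = y + H·x̄ = [3, 35] + [-6, -36] = [-3, -1]

z = [-3, -1]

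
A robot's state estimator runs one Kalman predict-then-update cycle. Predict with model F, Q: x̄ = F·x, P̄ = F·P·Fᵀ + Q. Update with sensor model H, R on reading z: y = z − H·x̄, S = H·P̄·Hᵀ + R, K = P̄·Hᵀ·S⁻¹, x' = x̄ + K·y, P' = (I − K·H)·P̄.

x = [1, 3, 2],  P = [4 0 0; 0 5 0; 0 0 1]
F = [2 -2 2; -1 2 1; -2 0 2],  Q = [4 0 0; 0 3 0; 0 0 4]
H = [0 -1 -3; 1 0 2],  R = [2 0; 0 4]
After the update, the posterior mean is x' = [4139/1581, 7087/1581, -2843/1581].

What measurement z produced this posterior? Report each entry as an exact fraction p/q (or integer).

x̄ = F·x = [0, 7, 2]
P̄ = F·P·Fᵀ + Q = [44 -26 -12; -26 28 10; -12 10 24]
S = H·P̄·Hᵀ + R = [306 -102; -102 96]
K = P̄·Hᵀ·S⁻¹ = [222/527 61/93; -515/1581 -38/93; -350/1581 13/93]
x' − x̄ = [4139/1581, -3980/1581, -6005/1581] = K·y
y = (KᵀK)⁻¹·Kᵀ·(x' − x̄) = [14, -5]
z = y + H·x̄ = [14, -5] + [-13, 4] = [1, -1]

z = [1, -1]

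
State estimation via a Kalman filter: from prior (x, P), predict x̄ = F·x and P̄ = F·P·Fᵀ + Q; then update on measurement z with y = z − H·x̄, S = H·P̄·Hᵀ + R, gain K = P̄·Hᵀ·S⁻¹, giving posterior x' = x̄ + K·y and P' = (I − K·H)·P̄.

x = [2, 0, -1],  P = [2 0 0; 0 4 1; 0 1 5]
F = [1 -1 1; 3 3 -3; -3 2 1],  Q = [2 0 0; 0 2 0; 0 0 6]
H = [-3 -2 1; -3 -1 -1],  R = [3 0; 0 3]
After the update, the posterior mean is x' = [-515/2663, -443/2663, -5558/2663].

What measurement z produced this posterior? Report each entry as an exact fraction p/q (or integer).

x̄ = F·x = [1, 9, -7]
P̄ = F·P·Fᵀ + Q = [11 -15 -8; -15 83 -12; -8 -12 49]
S = H·P̄·Hᵀ + R = [399 69; 69 72]
K = P̄·Hᵀ·S⁻¹ = [-34/7989 -359/2663; -2594/7989 -133/2663; 2627/7989 -1320/2663]
x' − x̄ = [-3178/2663, -24410/2663, 13083/2663] = K·y
y = (KᵀK)⁻¹·Kᵀ·(x' − x̄) = [27, 8]
z = y + H·x̄ = [27, 8] + [-28, -5] = [-1, 3]

z = [-1, 3]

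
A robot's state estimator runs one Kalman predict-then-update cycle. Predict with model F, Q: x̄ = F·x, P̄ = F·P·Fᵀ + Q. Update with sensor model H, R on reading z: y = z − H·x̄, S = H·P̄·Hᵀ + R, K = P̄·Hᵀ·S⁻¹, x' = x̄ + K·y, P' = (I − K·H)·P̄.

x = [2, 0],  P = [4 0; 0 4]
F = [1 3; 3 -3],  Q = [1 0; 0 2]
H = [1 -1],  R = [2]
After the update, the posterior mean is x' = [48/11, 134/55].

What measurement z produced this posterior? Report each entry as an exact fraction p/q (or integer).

x̄ = F·x = [2, 6]
P̄ = F·P·Fᵀ + Q = [41 -24; -24 74]
S = H·P̄·Hᵀ + R = [165]
K = P̄·Hᵀ·S⁻¹ = [13/33; -98/165]
x' − x̄ = [26/11, -196/55] = K·y
y = (KᵀK)⁻¹·Kᵀ·(x' − x̄) = [6]
z = y + H·x̄ = [6] + [-4] = [2]

z = [2]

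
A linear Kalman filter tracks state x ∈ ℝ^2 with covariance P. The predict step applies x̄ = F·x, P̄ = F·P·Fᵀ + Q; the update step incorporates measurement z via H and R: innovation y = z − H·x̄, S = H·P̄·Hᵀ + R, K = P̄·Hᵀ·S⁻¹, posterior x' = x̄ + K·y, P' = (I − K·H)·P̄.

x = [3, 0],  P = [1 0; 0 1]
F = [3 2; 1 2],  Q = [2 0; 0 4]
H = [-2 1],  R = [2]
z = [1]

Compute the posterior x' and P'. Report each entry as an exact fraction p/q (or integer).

x̄ = F·x = [9, 3]
P̄ = F·P·Fᵀ + Q = [15 7; 7 9]
y = z − H·x̄ = [16]
S = H·P̄·Hᵀ + R = [43]
K = P̄·Hᵀ·S⁻¹ = [-23/43; -5/43]
x' = x̄ + K·y = [19/43, 49/43]
P' = (I − K·H)·P̄ = [116/43 186/43; 186/43 362/43]

x' = [19/43, 49/43]
P' = [116/43 186/43; 186/43 362/43]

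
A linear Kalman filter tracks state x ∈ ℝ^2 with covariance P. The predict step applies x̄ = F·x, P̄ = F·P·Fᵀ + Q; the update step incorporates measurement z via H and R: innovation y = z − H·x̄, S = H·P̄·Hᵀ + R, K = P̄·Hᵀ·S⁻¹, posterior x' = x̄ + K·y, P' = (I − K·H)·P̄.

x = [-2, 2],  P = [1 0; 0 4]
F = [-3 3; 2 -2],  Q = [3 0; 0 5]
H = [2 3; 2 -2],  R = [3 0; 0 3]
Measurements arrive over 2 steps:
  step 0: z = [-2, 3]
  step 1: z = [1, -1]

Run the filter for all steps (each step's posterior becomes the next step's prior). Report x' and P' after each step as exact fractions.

step 0: x̄ = F·x = [12, -8]
step 0: P̄ = F·P·Fᵀ + Q = [48 -30; -30 25]
step 0: y = z − H·x̄ = [-2, -37]
step 0: S = H·P̄·Hᵀ + R = [60 -18; -18 535]
step 0: K = P̄·Hᵀ·S⁻¹ = [1003/5296 789/2648; 2015/10592 -1055/5296]
step 0: x' = x̄ + K·y = [395/662, -1337/1324]
step 0: P' = (I − K·H)·P̄ = [1011/2648 -345/5296; -345/5296 2475/10592]
step 1: x̄ = F·x = [-6381/1324, 2127/662]
step 1: P̄ = F·P·Fᵀ + Q = [102867/10592 -23697/5296; -23697/5296 21139/2648]
step 1: y = z − H·x̄ = [1, 9973/662]
step 1: S = H·P̄·Hᵀ + R = [60 -18; -18 290155/2648]
step 1: K = P̄·Hᵀ·S⁻¹ = [1031093/5517116 798969/2758558; 1054925/5517116 -270295/1379279]
step 1: x' = x̄ + K·y = [-1485709/5517116, 2493441/5517116]
step 1: P' = (I − K·H)·P̄ = [514200/1379279 -340107/5517116; -340107/5517116 1281663/5517116]

step 0: x' = [395/662, -1337/1324], P' = [1011/2648 -345/5296; -345/5296 2475/10592]
step 1: x' = [-1485709/5517116, 2493441/5517116], P' = [514200/1379279 -340107/5517116; -340107/5517116 1281663/5517116]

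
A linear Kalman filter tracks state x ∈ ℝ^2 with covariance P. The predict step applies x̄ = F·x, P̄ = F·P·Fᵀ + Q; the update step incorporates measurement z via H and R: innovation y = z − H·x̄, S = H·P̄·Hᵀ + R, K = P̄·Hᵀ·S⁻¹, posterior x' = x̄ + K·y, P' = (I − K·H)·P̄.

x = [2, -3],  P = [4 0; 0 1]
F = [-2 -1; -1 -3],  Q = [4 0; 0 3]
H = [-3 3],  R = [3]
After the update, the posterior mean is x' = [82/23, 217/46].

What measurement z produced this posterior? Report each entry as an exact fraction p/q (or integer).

x̄ = F·x = [-1, 7]
P̄ = F·P·Fᵀ + Q = [21 11; 11 16]
S = H·P̄·Hᵀ + R = [138]
K = P̄·Hᵀ·S⁻¹ = [-5/23; 5/46]
x' − x̄ = [105/23, -105/46] = K·y
y = (KᵀK)⁻¹·Kᵀ·(x' − x̄) = [-21]
z = y + H·x̄ = [-21] + [24] = [3]

z = [3]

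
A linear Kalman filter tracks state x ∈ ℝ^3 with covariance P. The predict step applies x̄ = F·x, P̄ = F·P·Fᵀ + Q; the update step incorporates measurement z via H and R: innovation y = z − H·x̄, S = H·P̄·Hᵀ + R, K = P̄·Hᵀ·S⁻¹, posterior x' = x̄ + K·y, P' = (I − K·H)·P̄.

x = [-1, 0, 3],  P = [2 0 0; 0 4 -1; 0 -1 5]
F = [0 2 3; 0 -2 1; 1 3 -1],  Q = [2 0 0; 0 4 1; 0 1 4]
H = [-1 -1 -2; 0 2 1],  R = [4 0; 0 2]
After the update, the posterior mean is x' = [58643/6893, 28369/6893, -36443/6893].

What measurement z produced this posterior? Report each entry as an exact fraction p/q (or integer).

z = [-2, 3]

x̄ = F·x = [9, 3, -4]
P̄ = F·P·Fᵀ + Q = [51 3 2; 3 29 -33; 2 -33 53]
S = H·P̄·Hᵀ + R = [178 -7; -7 39]
K = P̄·Hᵀ·S⁻¹ = [-2206/6893 1018/6893; 1501/6893 4688/6893; -3016/6893 -2839/6893]
x' − x̄ = [-3394/6893, 7690/6893, -8871/6893] = K·y
y = (KᵀK)⁻¹·Kᵀ·(x' − x̄) = [2, 1]
z = y + H·x̄ = [2, 1] + [-4, 2] = [-2, 3]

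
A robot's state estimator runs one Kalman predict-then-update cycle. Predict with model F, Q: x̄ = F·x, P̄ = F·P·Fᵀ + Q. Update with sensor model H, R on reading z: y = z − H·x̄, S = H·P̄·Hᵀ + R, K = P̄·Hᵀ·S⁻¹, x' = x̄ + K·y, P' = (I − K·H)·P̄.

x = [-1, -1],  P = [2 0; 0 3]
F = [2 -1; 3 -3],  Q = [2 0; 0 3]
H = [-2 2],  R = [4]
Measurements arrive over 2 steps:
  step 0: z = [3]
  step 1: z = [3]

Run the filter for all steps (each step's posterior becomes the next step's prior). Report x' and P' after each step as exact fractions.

step 0: x̄ = F·x = [-1, 0]
step 0: P̄ = F·P·Fᵀ + Q = [13 21; 21 48]
step 0: y = z − H·x̄ = [1]
step 0: S = H·P̄·Hᵀ + R = [80]
step 0: K = P̄·Hᵀ·S⁻¹ = [1/5; 27/40]
step 0: x' = x̄ + K·y = [-4/5, 27/40]
step 0: P' = (I − K·H)·P̄ = [49/5 51/5; 51/5 231/20]
step 1: x̄ = F·x = [-91/40, -177/40]
step 1: P̄ = F·P·Fᵀ + Q = [239/20 33/20; 33/20 231/20]
step 1: y = z − H·x̄ = [73/10]
step 1: S = H·P̄·Hᵀ + R = [424/5]
step 1: K = P̄·Hᵀ·S⁻¹ = [-103/424; 99/424]
step 1: x' = x̄ + K·y = [-3433/848, -2307/848]
step 1: P' = (I − K·H)·P̄ = [2945/424 2739/424; 2739/424 2937/424]

step 0: x' = [-4/5, 27/40], P' = [49/5 51/5; 51/5 231/20]
step 1: x' = [-3433/848, -2307/848], P' = [2945/424 2739/424; 2739/424 2937/424]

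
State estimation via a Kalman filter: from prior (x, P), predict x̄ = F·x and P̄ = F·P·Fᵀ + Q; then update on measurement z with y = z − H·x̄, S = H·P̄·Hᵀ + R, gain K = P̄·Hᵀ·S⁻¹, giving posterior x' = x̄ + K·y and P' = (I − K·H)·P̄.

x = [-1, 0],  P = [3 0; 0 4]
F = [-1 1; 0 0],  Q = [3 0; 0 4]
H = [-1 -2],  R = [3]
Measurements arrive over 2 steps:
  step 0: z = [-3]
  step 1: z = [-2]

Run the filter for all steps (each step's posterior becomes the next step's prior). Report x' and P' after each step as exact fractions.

step 0: x' = [49/29, 16/29], P' = [190/29 -80/29; -80/29 52/29]
step 1: x' = [27/80, 7/10], P' = [9291/1040 -489/130; -489/130 144/65]

step 0: x̄ = F·x = [1, 0]
step 0: P̄ = F·P·Fᵀ + Q = [10 0; 0 4]
step 0: y = z − H·x̄ = [-2]
step 0: S = H·P̄·Hᵀ + R = [29]
step 0: K = P̄·Hᵀ·S⁻¹ = [-10/29; -8/29]
step 0: x' = x̄ + K·y = [49/29, 16/29]
step 0: P' = (I − K·H)·P̄ = [190/29 -80/29; -80/29 52/29]
step 1: x̄ = F·x = [-33/29, 0]
step 1: P̄ = F·P·Fᵀ + Q = [489/29 0; 0 4]
step 1: y = z − H·x̄ = [-91/29]
step 1: S = H·P̄·Hᵀ + R = [1040/29]
step 1: K = P̄·Hᵀ·S⁻¹ = [-489/1040; -29/130]
step 1: x' = x̄ + K·y = [27/80, 7/10]
step 1: P' = (I − K·H)·P̄ = [9291/1040 -489/130; -489/130 144/65]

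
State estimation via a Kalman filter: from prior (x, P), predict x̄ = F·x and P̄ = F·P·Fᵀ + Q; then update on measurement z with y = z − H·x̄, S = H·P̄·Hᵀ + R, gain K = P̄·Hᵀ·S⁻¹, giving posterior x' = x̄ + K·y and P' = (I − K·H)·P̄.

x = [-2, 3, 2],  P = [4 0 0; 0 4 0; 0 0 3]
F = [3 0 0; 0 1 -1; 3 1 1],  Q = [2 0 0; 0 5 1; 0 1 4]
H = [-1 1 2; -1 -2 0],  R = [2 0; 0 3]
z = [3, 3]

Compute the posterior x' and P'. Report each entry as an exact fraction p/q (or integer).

x' = [-1026/175, 333/245, -101/49]
P' = [529/25 -352/35 110/7; -352/35 268/49 -382/49; 110/7 -382/49 603/49]

x̄ = F·x = [-6, 1, -1]
P̄ = F·P·Fᵀ + Q = [38 0 36; 0 12 2; 36 2 47]
y = z − H·x̄ = [-2, -1]
S = H·P̄·Hᵀ + R = [104 -66; -66 89]
K = P̄·Hᵀ·S⁻¹ = [37/350 -61/175; -8/245 -72/245; 27/49 -2/49]
x' = x̄ + K·y = [-1026/175, 333/245, -101/49]
P' = (I − K·H)·P̄ = [529/25 -352/35 110/7; -352/35 268/49 -382/49; 110/7 -382/49 603/49]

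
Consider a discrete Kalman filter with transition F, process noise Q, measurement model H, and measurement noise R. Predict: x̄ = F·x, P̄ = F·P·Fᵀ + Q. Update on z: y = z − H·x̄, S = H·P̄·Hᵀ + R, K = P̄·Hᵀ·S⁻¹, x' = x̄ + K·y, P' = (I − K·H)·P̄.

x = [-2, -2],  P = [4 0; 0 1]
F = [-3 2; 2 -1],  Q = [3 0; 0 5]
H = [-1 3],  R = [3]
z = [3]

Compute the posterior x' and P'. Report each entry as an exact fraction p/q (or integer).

x' = [-531/400, 53/100]
P' = [2559/400 183/100; 183/100 21/25]

x̄ = F·x = [2, -2]
P̄ = F·P·Fᵀ + Q = [43 -26; -26 22]
y = z − H·x̄ = [11]
S = H·P̄·Hᵀ + R = [400]
K = P̄·Hᵀ·S⁻¹ = [-121/400; 23/100]
x' = x̄ + K·y = [-531/400, 53/100]
P' = (I − K·H)·P̄ = [2559/400 183/100; 183/100 21/25]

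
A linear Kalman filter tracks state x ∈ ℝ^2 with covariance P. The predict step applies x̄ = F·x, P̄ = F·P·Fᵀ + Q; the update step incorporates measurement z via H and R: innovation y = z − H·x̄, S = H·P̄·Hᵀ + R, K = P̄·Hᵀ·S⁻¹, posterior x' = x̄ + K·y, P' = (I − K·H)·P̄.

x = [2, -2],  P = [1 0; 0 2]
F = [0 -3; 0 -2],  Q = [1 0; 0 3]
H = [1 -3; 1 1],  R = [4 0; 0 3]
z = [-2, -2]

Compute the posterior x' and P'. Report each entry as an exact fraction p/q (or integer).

x̄ = F·x = [6, 4]
P̄ = F·P·Fᵀ + Q = [19 12; 12 11]
y = z − H·x̄ = [4, -12]
S = H·P̄·Hᵀ + R = [50 -38; -38 57]
K = P̄·Hᵀ·S⁻¹ = [11/74 452/703; -17/74 176/703]
x' = x̄ + K·y = [-788/703, 54/703]
P' = (I − K·H)·P̄ = [2243/1406 469/1406; 469/1406 587/1406]

x' = [-788/703, 54/703]
P' = [2243/1406 469/1406; 469/1406 587/1406]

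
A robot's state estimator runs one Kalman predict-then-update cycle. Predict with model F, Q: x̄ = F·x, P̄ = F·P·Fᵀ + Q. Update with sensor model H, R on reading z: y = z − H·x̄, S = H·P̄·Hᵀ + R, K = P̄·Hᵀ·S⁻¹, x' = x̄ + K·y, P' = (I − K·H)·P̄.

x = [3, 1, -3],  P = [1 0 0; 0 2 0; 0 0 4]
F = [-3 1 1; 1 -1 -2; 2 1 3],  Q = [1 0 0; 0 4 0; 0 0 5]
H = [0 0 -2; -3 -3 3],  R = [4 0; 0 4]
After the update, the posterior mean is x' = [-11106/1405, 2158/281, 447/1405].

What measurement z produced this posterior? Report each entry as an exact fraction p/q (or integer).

z = [-2, 1]

x̄ = F·x = [-11, 8, -2]
P̄ = F·P·Fᵀ + Q = [16 -13 8; -13 23 -24; 8 -24 47]
S = H·P̄·Hᵀ + R = [192 -378; -378 832]
K = P̄·Hᵀ·S⁻¹ = [-3821/8430 -264/1405; 23/281 -24/281; -3383/8430 63/1405]
x' − x̄ = [4349/1405, -90/281, 3257/1405] = K·y
y = (KᵀK)⁻¹·Kᵀ·(x' − x̄) = [-6, -2]
z = y + H·x̄ = [-6, -2] + [4, 3] = [-2, 1]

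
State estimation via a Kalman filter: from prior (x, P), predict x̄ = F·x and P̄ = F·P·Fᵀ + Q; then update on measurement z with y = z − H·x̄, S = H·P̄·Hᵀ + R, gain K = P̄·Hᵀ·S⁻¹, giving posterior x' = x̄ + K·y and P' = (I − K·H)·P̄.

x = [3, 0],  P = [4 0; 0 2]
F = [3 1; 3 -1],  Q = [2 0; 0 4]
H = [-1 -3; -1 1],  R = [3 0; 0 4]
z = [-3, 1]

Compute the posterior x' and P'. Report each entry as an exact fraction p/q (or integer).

x' = [686/1821, 5083/5463]
P' = [1162/607 -718/1821; -718/1821 2086/5463]

x̄ = F·x = [9, 9]
P̄ = F·P·Fᵀ + Q = [40 34; 34 42]
y = z − H·x̄ = [33, 1]
S = H·P̄·Hᵀ + R = [625 -18; -18 18]
K = P̄·Hᵀ·S⁻¹ = [-148/607 -1051/1821; -152/607 1060/5463]
x' = x̄ + K·y = [686/1821, 5083/5463]
P' = (I − K·H)·P̄ = [1162/607 -718/1821; -718/1821 2086/5463]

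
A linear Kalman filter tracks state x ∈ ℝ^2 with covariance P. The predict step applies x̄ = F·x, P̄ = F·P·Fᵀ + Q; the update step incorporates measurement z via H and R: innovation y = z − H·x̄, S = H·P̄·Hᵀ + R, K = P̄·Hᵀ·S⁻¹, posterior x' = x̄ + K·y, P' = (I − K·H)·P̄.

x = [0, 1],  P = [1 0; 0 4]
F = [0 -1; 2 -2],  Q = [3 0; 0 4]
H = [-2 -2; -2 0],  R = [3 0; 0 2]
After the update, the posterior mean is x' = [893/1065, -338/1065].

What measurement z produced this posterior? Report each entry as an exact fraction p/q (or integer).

x̄ = F·x = [-1, -2]
P̄ = F·P·Fᵀ + Q = [7 8; 8 24]
S = H·P̄·Hᵀ + R = [191 60; 60 30]
K = P̄·Hᵀ·S⁻¹ = [-2/71 -437/1065; -32/71 392/1065]
x' − x̄ = [1958/1065, 1792/1065] = K·y
y = (KᵀK)⁻¹·Kᵀ·(x' − x̄) = [-7, -4]
z = y + H·x̄ = [-7, -4] + [6, 2] = [-1, -2]

z = [-1, -2]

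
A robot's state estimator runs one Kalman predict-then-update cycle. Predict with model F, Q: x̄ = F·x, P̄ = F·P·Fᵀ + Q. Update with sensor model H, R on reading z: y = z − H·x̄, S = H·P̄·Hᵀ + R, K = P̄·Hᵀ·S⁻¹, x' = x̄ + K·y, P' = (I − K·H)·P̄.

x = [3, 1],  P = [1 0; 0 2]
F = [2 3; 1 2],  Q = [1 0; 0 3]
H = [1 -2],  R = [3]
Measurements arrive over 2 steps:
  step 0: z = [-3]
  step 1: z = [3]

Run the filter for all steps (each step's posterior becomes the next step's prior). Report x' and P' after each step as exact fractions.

step 0: x̄ = F·x = [9, 5]
step 0: P̄ = F·P·Fᵀ + Q = [23 14; 14 12]
step 0: y = z − H·x̄ = [-2]
step 0: S = H·P̄·Hᵀ + R = [18]
step 0: K = P̄·Hᵀ·S⁻¹ = [-5/18; -5/9]
step 0: x' = x̄ + K·y = [86/9, 55/9]
step 0: P' = (I − K·H)·P̄ = [389/18 101/9; 101/9 58/9]
step 1: x̄ = F·x = [337/9, 196/9]
step 1: P̄ = F·P·Fᵀ + Q = [2521/9 1444/9; 1444/9 1715/18]
step 1: y = z − H·x̄ = [82/9]
step 1: S = H·P̄·Hᵀ + R = [202/9]
step 1: K = P̄·Hᵀ·S⁻¹ = [-367/202; -271/202]
step 1: x' = x̄ + K·y = [2110/101, 965/101]
step 1: P' = (I − K·H)·P̄ = [41617/202 21359/202; 21359/202 5543/101]

step 0: x' = [86/9, 55/9], P' = [389/18 101/9; 101/9 58/9]
step 1: x' = [2110/101, 965/101], P' = [41617/202 21359/202; 21359/202 5543/101]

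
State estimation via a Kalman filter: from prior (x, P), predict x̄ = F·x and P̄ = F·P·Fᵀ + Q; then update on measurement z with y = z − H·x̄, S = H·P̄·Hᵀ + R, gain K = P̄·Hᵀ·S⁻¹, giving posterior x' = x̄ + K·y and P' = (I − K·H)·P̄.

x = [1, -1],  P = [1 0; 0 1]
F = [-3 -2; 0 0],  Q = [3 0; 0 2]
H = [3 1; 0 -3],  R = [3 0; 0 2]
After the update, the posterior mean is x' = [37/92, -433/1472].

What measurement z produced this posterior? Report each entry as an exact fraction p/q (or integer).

x̄ = F·x = [-1, 0]
P̄ = F·P·Fᵀ + Q = [16 0; 0 2]
S = H·P̄·Hᵀ + R = [149 -6; -6 20]
K = P̄·Hᵀ·S⁻¹ = [15/46 9/92; 1/736 -441/1472]
x' − x̄ = [129/92, -433/1472] = K·y
y = (KᵀK)⁻¹·Kᵀ·(x' − x̄) = [4, 1]
z = y + H·x̄ = [4, 1] + [-3, 0] = [1, 1]

z = [1, 1]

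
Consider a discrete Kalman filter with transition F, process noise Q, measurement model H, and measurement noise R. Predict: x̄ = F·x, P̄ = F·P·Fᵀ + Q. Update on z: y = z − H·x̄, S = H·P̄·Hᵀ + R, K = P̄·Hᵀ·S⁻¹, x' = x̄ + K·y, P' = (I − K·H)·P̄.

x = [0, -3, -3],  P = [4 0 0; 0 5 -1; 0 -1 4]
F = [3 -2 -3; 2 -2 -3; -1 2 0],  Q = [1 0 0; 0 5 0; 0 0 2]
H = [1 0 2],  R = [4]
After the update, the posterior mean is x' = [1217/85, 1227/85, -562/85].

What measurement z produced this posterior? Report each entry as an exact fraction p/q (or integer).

x̄ = F·x = [15, 15, -6]
P̄ = F·P·Fᵀ + Q = [81 68 -26; 68 65 -22; -26 -22 26]
S = H·P̄·Hᵀ + R = [85]
K = P̄·Hᵀ·S⁻¹ = [29/85; 24/85; 26/85]
x' − x̄ = [-58/85, -48/85, -52/85] = K·y
y = (KᵀK)⁻¹·Kᵀ·(x' − x̄) = [-2]
z = y + H·x̄ = [-2] + [3] = [1]

z = [1]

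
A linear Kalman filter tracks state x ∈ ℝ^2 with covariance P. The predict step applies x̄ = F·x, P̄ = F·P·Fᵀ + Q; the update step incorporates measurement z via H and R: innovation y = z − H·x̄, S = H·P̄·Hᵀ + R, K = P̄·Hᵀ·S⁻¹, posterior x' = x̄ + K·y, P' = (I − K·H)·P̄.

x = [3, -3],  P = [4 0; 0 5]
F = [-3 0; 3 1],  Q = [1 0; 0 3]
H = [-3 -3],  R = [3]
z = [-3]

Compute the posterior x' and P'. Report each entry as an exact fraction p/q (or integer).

x' = [-60/7, 66/7]
P' = [1033/28 -258/7; -258/7 260/7]

x̄ = F·x = [-9, 6]
P̄ = F·P·Fᵀ + Q = [37 -36; -36 44]
y = z − H·x̄ = [-12]
S = H·P̄·Hᵀ + R = [84]
K = P̄·Hᵀ·S⁻¹ = [-1/28; -2/7]
x' = x̄ + K·y = [-60/7, 66/7]
P' = (I − K·H)·P̄ = [1033/28 -258/7; -258/7 260/7]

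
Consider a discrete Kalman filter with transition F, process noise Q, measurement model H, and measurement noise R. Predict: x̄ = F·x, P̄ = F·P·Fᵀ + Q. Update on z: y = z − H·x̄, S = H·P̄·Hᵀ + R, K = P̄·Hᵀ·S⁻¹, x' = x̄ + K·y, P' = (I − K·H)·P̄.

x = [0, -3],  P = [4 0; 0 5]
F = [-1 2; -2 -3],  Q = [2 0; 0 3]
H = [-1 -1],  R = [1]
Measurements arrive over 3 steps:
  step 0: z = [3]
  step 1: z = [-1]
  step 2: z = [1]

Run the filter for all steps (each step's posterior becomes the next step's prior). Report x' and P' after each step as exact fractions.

step 0: x' = [-306/47, 171/47], P' = [1206/47 -1202/47; -1202/47 1244/47]
step 1: x' = [-4561/646, 10589/1292], P' = [26337/1292 -49057/2584; -49057/2584 96001/5168]
step 2: x' = [2668314/486457, -3082495/486457], P' = [8403578/486457 -7778630/486457; -7778630/486457 7634971/486457]

step 0: x̄ = F·x = [-6, 9]
step 0: P̄ = F·P·Fᵀ + Q = [26 -22; -22 64]
step 0: y = z − H·x̄ = [6]
step 0: S = H·P̄·Hᵀ + R = [47]
step 0: K = P̄·Hᵀ·S⁻¹ = [-4/47; -42/47]
step 0: x' = x̄ + K·y = [-306/47, 171/47]
step 0: P' = (I − K·H)·P̄ = [1206/47 -1202/47; -1202/47 1244/47]
step 1: x̄ = F·x = [648/47, 99/47]
step 1: P̄ = F·P·Fᵀ + Q = [11084/47 -3850/47; -3850/47 1737/47]
step 1: y = z − H·x̄ = [700/47]
step 1: S = H·P̄·Hᵀ + R = [5168/47]
step 1: K = P̄·Hᵀ·S⁻¹ = [-3617/2584; 2113/5168]
step 1: x' = x̄ + K·y = [-4561/646, 10589/1292]
step 1: P' = (I − K·H)·P̄ = [26337/1292 -49057/2584; -49057/2584 96001/5168]
step 2: x̄ = F·x = [7575/323, -13523/1292]
step 2: P̄ = F·P·Fᵀ + Q = [55759/323 -66799/1292; -66799/1292 123537/5168]
step 2: y = z − H·x̄ = [951/68]
step 2: S = H·P̄·Hᵀ + R = [25603/272]
step 2: K = P̄·Hᵀ·S⁻¹ = [-32892/25603; 7561/25603]
step 2: x' = x̄ + K·y = [2668314/486457, -3082495/486457]
step 2: P' = (I − K·H)·P̄ = [8403578/486457 -7778630/486457; -7778630/486457 7634971/486457]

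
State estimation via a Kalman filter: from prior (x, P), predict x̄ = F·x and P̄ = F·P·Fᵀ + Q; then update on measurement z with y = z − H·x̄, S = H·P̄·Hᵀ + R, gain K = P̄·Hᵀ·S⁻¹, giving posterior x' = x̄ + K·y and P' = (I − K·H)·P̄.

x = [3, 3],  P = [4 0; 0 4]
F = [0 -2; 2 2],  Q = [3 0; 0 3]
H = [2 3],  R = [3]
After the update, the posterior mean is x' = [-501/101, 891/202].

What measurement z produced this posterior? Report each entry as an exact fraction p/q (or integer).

z = [3]

x̄ = F·x = [-6, 12]
P̄ = F·P·Fᵀ + Q = [19 -16; -16 35]
S = H·P̄·Hᵀ + R = [202]
K = P̄·Hᵀ·S⁻¹ = [-5/101; 73/202]
x' − x̄ = [105/101, -1533/202] = K·y
y = (KᵀK)⁻¹·Kᵀ·(x' − x̄) = [-21]
z = y + H·x̄ = [-21] + [24] = [3]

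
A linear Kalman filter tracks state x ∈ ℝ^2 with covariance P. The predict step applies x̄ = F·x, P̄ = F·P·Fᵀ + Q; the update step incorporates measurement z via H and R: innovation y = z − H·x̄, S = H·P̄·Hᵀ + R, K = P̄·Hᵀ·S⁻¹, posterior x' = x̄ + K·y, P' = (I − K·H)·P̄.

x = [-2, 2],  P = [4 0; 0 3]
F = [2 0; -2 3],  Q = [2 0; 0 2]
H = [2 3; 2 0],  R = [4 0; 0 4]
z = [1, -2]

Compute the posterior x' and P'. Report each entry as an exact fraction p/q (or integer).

x̄ = F·x = [-4, 10]
P̄ = F·P·Fᵀ + Q = [18 -16; -16 45]
y = z − H·x̄ = [-21, 6]
S = H·P̄·Hᵀ + R = [289 -24; -24 76]
K = P̄·Hᵀ·S⁻¹ = [-12/5347 2529/5347; 1765/5347 -1694/5347]
x' = x̄ + K·y = [-5962/5347, 6241/5347]
P' = (I − K·H)·P̄ = [5058/5347 -3388/5347; -3388/5347 4612/5347]

x' = [-5962/5347, 6241/5347]
P' = [5058/5347 -3388/5347; -3388/5347 4612/5347]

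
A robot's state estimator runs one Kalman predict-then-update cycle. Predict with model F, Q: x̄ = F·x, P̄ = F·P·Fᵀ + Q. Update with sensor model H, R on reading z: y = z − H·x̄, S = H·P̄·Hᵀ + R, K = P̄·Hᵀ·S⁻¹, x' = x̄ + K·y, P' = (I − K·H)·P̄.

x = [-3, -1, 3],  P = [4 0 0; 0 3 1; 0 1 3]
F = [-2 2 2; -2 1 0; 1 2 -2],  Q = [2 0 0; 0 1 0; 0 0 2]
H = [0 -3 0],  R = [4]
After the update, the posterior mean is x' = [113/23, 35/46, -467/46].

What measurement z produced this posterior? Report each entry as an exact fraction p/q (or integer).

z = [-2]

x̄ = F·x = [10, 5, -11]
P̄ = F·P·Fᵀ + Q = [50 24 -8; 24 20 -4; -8 -4 22]
S = H·P̄·Hᵀ + R = [184]
K = P̄·Hᵀ·S⁻¹ = [-9/23; -15/46; 3/46]
x' − x̄ = [-117/23, -195/46, 39/46] = K·y
y = (KᵀK)⁻¹·Kᵀ·(x' − x̄) = [13]
z = y + H·x̄ = [13] + [-15] = [-2]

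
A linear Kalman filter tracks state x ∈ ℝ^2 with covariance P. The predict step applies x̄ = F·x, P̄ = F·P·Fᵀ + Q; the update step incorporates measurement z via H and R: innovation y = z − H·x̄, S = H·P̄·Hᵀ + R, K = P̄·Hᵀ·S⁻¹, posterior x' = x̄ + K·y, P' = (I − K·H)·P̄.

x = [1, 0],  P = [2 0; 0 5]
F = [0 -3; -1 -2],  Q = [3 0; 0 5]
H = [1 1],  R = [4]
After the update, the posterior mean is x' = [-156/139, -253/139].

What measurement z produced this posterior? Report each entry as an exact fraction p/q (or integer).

x̄ = F·x = [0, -1]
P̄ = F·P·Fᵀ + Q = [48 30; 30 27]
S = H·P̄·Hᵀ + R = [139]
K = P̄·Hᵀ·S⁻¹ = [78/139; 57/139]
x' − x̄ = [-156/139, -114/139] = K·y
y = (KᵀK)⁻¹·Kᵀ·(x' − x̄) = [-2]
z = y + H·x̄ = [-2] + [-1] = [-3]

z = [-3]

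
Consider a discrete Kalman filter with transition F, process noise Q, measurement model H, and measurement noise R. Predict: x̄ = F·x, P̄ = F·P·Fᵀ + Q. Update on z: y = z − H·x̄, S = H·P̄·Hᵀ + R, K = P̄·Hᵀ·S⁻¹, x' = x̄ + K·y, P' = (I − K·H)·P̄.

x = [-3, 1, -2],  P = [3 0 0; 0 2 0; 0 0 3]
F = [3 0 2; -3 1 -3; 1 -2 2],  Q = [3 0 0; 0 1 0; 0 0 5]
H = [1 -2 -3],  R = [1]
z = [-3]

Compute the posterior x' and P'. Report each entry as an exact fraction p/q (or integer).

x' = [-326/41, 458/41, -372/41]
P' = [3849/205 -4671/205 4374/205; -4671/205 7329/205 -6421/205; 4374/205 -6421/205 5739/205]

x̄ = F·x = [-13, 16, -9]
P̄ = F·P·Fᵀ + Q = [42 -45 21; -45 57 -31; 21 -31 28]
y = z − H·x̄ = [15]
S = H·P̄·Hᵀ + R = [205]
K = P̄·Hᵀ·S⁻¹ = [69/205; -66/205; -1/205]
x' = x̄ + K·y = [-326/41, 458/41, -372/41]
P' = (I − K·H)·P̄ = [3849/205 -4671/205 4374/205; -4671/205 7329/205 -6421/205; 4374/205 -6421/205 5739/205]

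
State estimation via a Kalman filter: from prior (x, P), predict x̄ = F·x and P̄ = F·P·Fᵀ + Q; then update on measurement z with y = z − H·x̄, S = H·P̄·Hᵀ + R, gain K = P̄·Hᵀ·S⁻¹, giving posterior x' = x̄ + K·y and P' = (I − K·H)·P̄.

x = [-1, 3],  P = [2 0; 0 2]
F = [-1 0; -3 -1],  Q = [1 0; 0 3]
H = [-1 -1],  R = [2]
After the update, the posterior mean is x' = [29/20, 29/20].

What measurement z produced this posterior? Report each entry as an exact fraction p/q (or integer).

x̄ = F·x = [1, 0]
P̄ = F·P·Fᵀ + Q = [3 6; 6 23]
S = H·P̄·Hᵀ + R = [40]
K = P̄·Hᵀ·S⁻¹ = [-9/40; -29/40]
x' − x̄ = [9/20, 29/20] = K·y
y = (KᵀK)⁻¹·Kᵀ·(x' − x̄) = [-2]
z = y + H·x̄ = [-2] + [-1] = [-3]

z = [-3]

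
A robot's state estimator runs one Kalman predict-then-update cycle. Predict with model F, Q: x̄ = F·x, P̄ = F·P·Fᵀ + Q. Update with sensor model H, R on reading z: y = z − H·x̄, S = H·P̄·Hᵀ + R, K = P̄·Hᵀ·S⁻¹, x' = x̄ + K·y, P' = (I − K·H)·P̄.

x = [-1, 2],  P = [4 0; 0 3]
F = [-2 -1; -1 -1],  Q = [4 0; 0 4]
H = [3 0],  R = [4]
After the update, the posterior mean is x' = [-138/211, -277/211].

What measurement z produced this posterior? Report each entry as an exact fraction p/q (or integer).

x̄ = F·x = [0, -1]
P̄ = F·P·Fᵀ + Q = [23 11; 11 11]
S = H·P̄·Hᵀ + R = [211]
K = P̄·Hᵀ·S⁻¹ = [69/211; 33/211]
x' − x̄ = [-138/211, -66/211] = K·y
y = (KᵀK)⁻¹·Kᵀ·(x' − x̄) = [-2]
z = y + H·x̄ = [-2] + [0] = [-2]

z = [-2]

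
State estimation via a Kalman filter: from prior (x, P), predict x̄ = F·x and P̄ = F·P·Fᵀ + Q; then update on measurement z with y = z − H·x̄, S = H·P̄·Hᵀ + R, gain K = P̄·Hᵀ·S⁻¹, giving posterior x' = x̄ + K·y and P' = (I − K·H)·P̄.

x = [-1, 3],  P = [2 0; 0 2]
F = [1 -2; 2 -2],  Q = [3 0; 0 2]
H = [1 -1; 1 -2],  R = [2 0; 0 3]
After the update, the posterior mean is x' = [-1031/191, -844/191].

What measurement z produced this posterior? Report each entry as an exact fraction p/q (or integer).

x̄ = F·x = [-7, -8]
P̄ = F·P·Fᵀ + Q = [13 12; 12 18]
S = H·P̄·Hᵀ + R = [9 13; 13 40]
K = P̄·Hᵀ·S⁻¹ = [183/191 -112/191; 72/191 -138/191]
x' − x̄ = [306/191, 684/191] = K·y
y = (KᵀK)⁻¹·Kᵀ·(x' − x̄) = [-2, -6]
z = y + H·x̄ = [-2, -6] + [1, 9] = [-1, 3]

z = [-1, 3]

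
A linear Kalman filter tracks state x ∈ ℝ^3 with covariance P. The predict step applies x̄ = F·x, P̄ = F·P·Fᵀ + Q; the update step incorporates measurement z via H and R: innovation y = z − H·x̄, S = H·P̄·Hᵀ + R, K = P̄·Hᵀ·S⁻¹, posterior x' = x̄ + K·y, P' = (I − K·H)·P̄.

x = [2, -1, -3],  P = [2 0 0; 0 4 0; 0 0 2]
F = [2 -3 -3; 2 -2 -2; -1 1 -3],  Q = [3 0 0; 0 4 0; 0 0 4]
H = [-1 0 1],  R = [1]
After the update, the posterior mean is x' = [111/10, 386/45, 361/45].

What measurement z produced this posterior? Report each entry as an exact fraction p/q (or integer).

x̄ = F·x = [16, 12, 6]
P̄ = F·P·Fᵀ + Q = [65 44 2; 44 36 0; 2 0 28]
S = H·P̄·Hᵀ + R = [90]
K = P̄·Hᵀ·S⁻¹ = [-7/10; -22/45; 13/45]
x' − x̄ = [-49/10, -154/45, 91/45] = K·y
y = (KᵀK)⁻¹·Kᵀ·(x' − x̄) = [7]
z = y + H·x̄ = [7] + [-10] = [-3]

z = [-3]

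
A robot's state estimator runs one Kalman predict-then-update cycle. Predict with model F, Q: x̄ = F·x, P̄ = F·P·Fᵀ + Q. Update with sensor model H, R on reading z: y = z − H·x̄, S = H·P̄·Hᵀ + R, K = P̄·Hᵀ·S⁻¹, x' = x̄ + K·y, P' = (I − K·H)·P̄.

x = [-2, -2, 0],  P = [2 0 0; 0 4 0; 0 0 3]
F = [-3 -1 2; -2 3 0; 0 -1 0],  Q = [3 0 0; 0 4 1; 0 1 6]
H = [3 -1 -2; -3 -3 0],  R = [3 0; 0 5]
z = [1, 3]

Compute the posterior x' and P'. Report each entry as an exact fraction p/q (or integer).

x̄ = F·x = [8, -2, 2]
P̄ = F·P·Fᵀ + Q = [37 0 4; 0 48 -11; 4 -11 10]
y = z − H·x̄ = [-21, 21]
S = H·P̄·Hᵀ + R = [332 -231; -231 770]
K = P̄·Hᵀ·S⁻¹ = [697/2627 -13059/202279; -692/2627 -53814/202279; 93/2627 1095/28897]
x' = x̄ + K·y = [30992/28897, -59384/28897, 59306/28897]
P' = (I − K·H)·P̄ = [506867/202279 -485102/202279 131764/28897; -485102/202279 574792/202279 -133589/28897; 131764/28897 -133589/28897 262906/28897]

x' = [30992/28897, -59384/28897, 59306/28897]
P' = [506867/202279 -485102/202279 131764/28897; -485102/202279 574792/202279 -133589/28897; 131764/28897 -133589/28897 262906/28897]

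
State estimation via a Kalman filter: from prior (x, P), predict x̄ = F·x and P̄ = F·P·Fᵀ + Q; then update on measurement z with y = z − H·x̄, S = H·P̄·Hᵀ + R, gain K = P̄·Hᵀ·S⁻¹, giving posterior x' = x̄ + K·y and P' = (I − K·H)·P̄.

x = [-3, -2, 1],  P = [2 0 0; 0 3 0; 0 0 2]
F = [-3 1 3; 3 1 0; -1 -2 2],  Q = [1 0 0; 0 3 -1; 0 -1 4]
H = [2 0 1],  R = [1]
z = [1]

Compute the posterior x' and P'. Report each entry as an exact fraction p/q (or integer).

x' = [-226/235, -1381/235, 143/47]
P' = [936/235 431/235 -356/47; 431/235 3791/235 -181/47; -356/47 -181/47 722/47]

x̄ = F·x = [10, -11, 9]
P̄ = F·P·Fᵀ + Q = [40 -15 12; -15 24 -13; 12 -13 26]
y = z − H·x̄ = [-28]
S = H·P̄·Hᵀ + R = [235]
K = P̄·Hᵀ·S⁻¹ = [92/235; -43/235; 10/47]
x' = x̄ + K·y = [-226/235, -1381/235, 143/47]
P' = (I − K·H)·P̄ = [936/235 431/235 -356/47; 431/235 3791/235 -181/47; -356/47 -181/47 722/47]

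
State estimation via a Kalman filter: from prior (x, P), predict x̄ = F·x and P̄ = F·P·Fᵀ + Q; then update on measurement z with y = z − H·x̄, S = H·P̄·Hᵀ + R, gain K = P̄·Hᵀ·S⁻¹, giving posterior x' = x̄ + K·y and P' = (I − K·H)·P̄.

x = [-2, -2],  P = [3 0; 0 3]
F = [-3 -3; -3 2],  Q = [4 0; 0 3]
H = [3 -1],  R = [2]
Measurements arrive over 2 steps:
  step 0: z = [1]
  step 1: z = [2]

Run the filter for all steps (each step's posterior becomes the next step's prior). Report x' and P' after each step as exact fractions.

step 0: x' = [699/512, 1519/512], P' = [2471/512 7083/512; 7083/512 21279/512]
step 1: x' = [669531/3619663, -5186879/3619663], P' = [2865646/3619663 6368814/3619663; 6368814/3619663 19659348/3619663]

step 0: x̄ = F·x = [12, 2]
step 0: P̄ = F·P·Fᵀ + Q = [58 9; 9 42]
step 0: y = z − H·x̄ = [-33]
step 0: S = H·P̄·Hᵀ + R = [512]
step 0: K = P̄·Hᵀ·S⁻¹ = [165/512; -15/512]
step 0: x' = x̄ + K·y = [699/512, 1519/512]
step 0: P' = (I − K·H)·P̄ = [2471/512 7083/512; 7083/512 21279/512]
step 1: x̄ = F·x = [-3327/256, 941/512]
step 1: P̄ = F·P·Fᵀ + Q = [85823/128 -42093/256; -42093/256 23895/512]
step 1: y = z − H·x̄ = [21927/512]
step 1: S = H·P̄·Hᵀ + R = [3619663/512]
step 1: K = P̄·Hᵀ·S⁻¹ = [1114062/3619663; -276453/3619663]
step 1: x' = x̄ + K·y = [669531/3619663, -5186879/3619663]
step 1: P' = (I − K·H)·P̄ = [2865646/3619663 6368814/3619663; 6368814/3619663 19659348/3619663]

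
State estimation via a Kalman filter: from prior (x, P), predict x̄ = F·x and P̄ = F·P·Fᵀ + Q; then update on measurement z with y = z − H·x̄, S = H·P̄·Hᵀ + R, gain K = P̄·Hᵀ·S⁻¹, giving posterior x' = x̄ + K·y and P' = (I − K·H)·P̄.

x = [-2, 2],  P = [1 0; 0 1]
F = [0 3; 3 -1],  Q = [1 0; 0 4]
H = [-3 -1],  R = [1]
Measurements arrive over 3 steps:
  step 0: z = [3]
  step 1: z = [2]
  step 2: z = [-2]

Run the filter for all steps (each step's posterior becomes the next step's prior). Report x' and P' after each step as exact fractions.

step 0: x' = [57/29, -761/87], P' = [47/29 -132/29; -132/29 1193/87]
step 1: x' = [2388/59831, -132227/59831], P' = [69569/59831 -183378/59831; -183378/59831 533891/59831]
step 2: x' = [2931651/1788709, -79433339/26830635], P' = [2089525/1788709 -5512410/1788709; -5512410/1788709 240801829/26830635]

step 0: x̄ = F·x = [6, -8]
step 0: P̄ = F·P·Fᵀ + Q = [10 -3; -3 14]
step 0: y = z − H·x̄ = [13]
step 0: S = H·P̄·Hᵀ + R = [87]
step 0: K = P̄·Hᵀ·S⁻¹ = [-9/29; -5/87]
step 0: x' = x̄ + K·y = [57/29, -761/87]
step 0: P' = (I − K·H)·P̄ = [47/29 -132/29; -132/29 1193/87]
step 1: x̄ = F·x = [-761/29, 1274/87]
step 1: P̄ = F·P·Fᵀ + Q = [3608/29 -2381/29; -2381/29 5186/87]
step 1: y = z − H·x̄ = [-5401/87]
step 1: S = H·P̄·Hᵀ + R = [59831/87]
step 1: K = P̄·Hᵀ·S⁻¹ = [-25329/59831; 16243/59831]
step 1: x' = x̄ + K·y = [2388/59831, -132227/59831]
step 1: P' = (I − K·H)·P̄ = [69569/59831 -183378/59831; -183378/59831 533891/59831]
step 2: x̄ = F·x = [-396681/59831, 139391/59831]
step 2: P̄ = F·P·Fᵀ + Q = [4864850/59831 -3252075/59831; -3252075/59831 2499604/59831]
step 2: y = z − H·x̄ = [-1170314/59831]
step 2: S = H·P̄·Hᵀ + R = [26830635/59831]
step 2: K = P̄·Hᵀ·S⁻¹ = [-756165/1788709; 7256621/26830635]
step 2: x' = x̄ + K·y = [2931651/1788709, -79433339/26830635]
step 2: P' = (I − K·H)·P̄ = [2089525/1788709 -5512410/1788709; -5512410/1788709 240801829/26830635]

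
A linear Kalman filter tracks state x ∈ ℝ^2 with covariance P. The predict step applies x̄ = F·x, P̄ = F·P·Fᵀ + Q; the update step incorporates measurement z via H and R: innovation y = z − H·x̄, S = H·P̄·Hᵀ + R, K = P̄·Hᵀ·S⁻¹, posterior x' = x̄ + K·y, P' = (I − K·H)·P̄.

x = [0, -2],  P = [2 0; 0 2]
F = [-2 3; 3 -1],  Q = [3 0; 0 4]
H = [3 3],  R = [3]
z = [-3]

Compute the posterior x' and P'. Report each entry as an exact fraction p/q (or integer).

x̄ = F·x = [-6, 2]
P̄ = F·P·Fᵀ + Q = [29 -18; -18 24]
y = z − H·x̄ = [9]
S = H·P̄·Hᵀ + R = [156]
K = P̄·Hᵀ·S⁻¹ = [11/52; 3/26]
x' = x̄ + K·y = [-213/52, 79/26]
P' = (I − K·H)·P̄ = [1145/52 -567/26; -567/26 285/13]

x' = [-213/52, 79/26]
P' = [1145/52 -567/26; -567/26 285/13]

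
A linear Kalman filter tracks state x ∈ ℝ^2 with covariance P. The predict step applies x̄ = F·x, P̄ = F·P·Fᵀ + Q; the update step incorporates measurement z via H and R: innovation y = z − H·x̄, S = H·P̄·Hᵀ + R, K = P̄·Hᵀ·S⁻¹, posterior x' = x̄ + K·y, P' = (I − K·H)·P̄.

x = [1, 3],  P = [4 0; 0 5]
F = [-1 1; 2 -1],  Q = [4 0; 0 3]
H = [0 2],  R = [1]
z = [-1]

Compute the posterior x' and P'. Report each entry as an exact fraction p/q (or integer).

x̄ = F·x = [2, -1]
P̄ = F·P·Fᵀ + Q = [13 -13; -13 24]
y = z − H·x̄ = [1]
S = H·P̄·Hᵀ + R = [97]
K = P̄·Hᵀ·S⁻¹ = [-26/97; 48/97]
x' = x̄ + K·y = [168/97, -49/97]
P' = (I − K·H)·P̄ = [585/97 -13/97; -13/97 24/97]

x' = [168/97, -49/97]
P' = [585/97 -13/97; -13/97 24/97]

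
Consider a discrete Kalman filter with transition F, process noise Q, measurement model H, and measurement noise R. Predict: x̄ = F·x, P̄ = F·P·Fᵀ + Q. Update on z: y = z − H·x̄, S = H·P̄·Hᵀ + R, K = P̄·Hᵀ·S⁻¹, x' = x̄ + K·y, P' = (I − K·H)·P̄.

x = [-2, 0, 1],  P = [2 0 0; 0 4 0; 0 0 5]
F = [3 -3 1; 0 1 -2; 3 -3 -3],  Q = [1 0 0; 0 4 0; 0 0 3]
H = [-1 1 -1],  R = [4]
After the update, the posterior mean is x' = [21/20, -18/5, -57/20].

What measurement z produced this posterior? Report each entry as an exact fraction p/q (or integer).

z = [-2]

x̄ = F·x = [-5, -2, -9]
P̄ = F·P·Fᵀ + Q = [60 -22 39; -22 28 18; 39 18 102]
S = H·P̄·Hᵀ + R = [280]
K = P̄·Hᵀ·S⁻¹ = [-121/280; 4/35; -123/280]
x' − x̄ = [121/20, -8/5, 123/20] = K·y
y = (KᵀK)⁻¹·Kᵀ·(x' − x̄) = [-14]
z = y + H·x̄ = [-14] + [12] = [-2]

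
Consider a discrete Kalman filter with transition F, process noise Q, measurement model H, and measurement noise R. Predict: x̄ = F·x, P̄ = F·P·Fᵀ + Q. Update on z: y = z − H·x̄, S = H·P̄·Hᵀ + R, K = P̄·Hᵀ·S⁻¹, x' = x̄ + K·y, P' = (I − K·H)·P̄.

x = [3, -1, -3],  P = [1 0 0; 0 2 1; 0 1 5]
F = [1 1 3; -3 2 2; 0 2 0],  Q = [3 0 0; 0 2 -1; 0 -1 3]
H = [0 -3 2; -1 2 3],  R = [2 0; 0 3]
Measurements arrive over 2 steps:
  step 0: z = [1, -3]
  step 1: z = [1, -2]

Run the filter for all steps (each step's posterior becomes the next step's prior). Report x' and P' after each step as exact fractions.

step 0: x' = [366087/58355, 2355/11671, 53718/58355], P' = [1696687/58355 53770/11671 386638/58355; 53770/11671 10574/11671 12664/11671; 386638/58355 12664/11671 99917/58355]
step 1: x' = [-8378624212/2439040267, -2655450801/2439040267, -8350682146/7317120801], P' = [20149317999/2439040267 2771240742/2439040267 4447488508/2439040267; 2771240742/2439040267 807840678/2439040267 691306232/2439040267; 4447488508/2439040267 691306232/2439040267 4376327839/7317120801]

step 0: x̄ = F·x = [-7, -17, -2]
step 0: P̄ = F·P·Fᵀ + Q = [57 39 10; 39 47 11; 10 11 11]
step 0: y = z − H·x̄ = [-46, 30]
step 0: S = H·P̄·Hᵀ + R = [337 -174; -174 263]
step 0: K = P̄·Hᵀ·S⁻¹ = [-16637/58355 309/58355; -3197/11671 1790/11671; 4937/58355 13251/58355]
step 0: x' = x̄ + K·y = [366087/58355, 2355/11671, 53718/58355]
step 0: P' = (I − K·H)·P̄ = [1696687/58355 53770/11671 386638/58355; 53770/11671 10574/11671 12664/11671; 386638/58355 12664/11671 99917/58355]
step 1: x̄ = F·x = [539016/58355, -193455/11671, 4710/11671]
step 1: P̄ = F·P·Fᵀ + Q = [6061323/58355 -1370715/11671 204672/11671; -1370715/11671 1727749/11671 -241339/11671; 204672/11671 -241339/11671 77309/11671]
step 1: y = z − H·x̄ = [-578114/11671, 2286206/58355]
step 1: S = H·P̄·Hᵀ + R = [18778387/11671 -13217434/11671; -13217434/11671 51064073/58355]
step 1: K = P̄·Hᵀ·S⁻¹ = [290627395/2439040267 -421456997/2439040267; -520454785/2439040267 306119770/2439040267; 1265449795/7317120801 1311451795/7317120801]
step 1: x' = x̄ + K·y = [-8378624212/2439040267, -2655450801/2439040267, -8350682146/7317120801]
step 1: P' = (I − K·H)·P̄ = [20149317999/2439040267 2771240742/2439040267 4447488508/2439040267; 2771240742/2439040267 807840678/2439040267 691306232/2439040267; 4447488508/2439040267 691306232/2439040267 4376327839/7317120801]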